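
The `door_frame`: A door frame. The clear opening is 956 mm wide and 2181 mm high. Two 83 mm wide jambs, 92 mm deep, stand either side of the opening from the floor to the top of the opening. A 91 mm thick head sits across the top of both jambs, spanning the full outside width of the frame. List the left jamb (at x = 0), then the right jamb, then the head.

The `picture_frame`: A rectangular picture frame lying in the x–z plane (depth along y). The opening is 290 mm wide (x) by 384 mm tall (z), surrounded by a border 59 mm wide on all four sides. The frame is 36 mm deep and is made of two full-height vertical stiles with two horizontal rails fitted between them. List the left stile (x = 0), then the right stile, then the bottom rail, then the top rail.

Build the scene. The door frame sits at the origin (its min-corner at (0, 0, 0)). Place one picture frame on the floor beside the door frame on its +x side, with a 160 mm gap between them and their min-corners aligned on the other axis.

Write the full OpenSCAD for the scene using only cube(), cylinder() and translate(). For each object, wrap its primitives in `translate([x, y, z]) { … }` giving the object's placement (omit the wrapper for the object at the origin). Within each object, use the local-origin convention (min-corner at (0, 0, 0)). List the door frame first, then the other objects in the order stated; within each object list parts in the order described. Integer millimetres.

cube([83, 92, 2181]);
translate([1039, 0, 0]) cube([83, 92, 2181]);
translate([0, 0, 2181]) cube([1122, 92, 91]);
translate([1282, 0, 0]) {
  cube([59, 36, 502]);
  translate([349, 0, 0]) cube([59, 36, 502]);
  translate([59, 0, 0]) cube([290, 36, 59]);
  translate([59, 0, 443]) cube([290, 36, 59]);
}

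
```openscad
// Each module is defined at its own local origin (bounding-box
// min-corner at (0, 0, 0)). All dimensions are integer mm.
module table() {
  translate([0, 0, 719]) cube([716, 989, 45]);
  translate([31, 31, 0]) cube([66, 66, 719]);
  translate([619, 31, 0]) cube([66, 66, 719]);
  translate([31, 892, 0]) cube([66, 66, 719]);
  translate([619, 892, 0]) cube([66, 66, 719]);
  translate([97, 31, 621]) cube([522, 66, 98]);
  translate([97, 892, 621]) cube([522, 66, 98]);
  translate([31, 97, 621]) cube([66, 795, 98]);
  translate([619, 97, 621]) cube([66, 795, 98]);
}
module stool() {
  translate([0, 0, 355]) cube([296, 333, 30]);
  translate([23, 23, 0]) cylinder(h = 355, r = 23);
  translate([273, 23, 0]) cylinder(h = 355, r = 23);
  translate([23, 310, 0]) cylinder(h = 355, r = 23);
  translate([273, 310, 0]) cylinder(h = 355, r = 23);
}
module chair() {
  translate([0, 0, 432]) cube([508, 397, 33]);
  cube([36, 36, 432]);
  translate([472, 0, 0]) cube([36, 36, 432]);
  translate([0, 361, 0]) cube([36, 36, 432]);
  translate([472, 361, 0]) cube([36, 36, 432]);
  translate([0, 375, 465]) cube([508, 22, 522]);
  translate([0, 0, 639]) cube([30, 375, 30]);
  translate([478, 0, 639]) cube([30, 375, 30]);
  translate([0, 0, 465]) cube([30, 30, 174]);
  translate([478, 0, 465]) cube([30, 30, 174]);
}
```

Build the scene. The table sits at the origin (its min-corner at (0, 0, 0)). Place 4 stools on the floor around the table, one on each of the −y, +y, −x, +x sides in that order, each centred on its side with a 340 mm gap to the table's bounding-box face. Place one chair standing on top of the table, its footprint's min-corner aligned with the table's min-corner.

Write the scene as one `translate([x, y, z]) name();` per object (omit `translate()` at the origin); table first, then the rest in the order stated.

table();
translate([210, -673, 0]) stool();
translate([210, 1329, 0]) stool();
translate([-636, 328, 0]) stool();
translate([1056, 328, 0]) stool();
translate([0, 0, 764]) chair();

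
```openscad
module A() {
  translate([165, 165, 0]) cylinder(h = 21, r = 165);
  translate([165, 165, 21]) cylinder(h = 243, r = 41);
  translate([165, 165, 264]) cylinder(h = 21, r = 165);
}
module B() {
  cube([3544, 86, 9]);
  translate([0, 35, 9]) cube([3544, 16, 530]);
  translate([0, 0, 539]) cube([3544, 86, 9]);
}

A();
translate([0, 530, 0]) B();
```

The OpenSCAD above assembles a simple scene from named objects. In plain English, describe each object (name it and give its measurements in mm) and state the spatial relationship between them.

A is a spool: two coaxial disc flanges of radius 165 mm and thickness 21 mm, joined by a core cylinder of radius 41 mm and height 243 mm. The lower flange rests on z = 0 and the three cylinders share a vertical axis.

B is an I-beam lying along x, 3544 mm long. Overall section height 548 mm. Two flanges 86 mm wide (y) and 9 mm thick, one on the floor and one at the top; a web 16 mm thick runs between them, centred on the flange width.

The I-beam is on the floor beside the spool on its +y side.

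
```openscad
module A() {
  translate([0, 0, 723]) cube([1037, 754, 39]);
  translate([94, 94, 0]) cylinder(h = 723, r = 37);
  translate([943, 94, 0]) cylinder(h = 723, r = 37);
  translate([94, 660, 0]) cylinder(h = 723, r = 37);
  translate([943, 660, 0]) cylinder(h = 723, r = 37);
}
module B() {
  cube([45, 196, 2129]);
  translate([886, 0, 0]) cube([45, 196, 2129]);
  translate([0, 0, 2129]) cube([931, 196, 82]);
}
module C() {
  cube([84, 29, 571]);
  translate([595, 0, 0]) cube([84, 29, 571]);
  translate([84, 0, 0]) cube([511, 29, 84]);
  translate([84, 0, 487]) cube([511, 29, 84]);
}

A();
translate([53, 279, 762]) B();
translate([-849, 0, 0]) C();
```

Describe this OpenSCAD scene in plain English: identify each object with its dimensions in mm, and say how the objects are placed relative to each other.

A is a table: top 1037 mm (x) × 754 mm (y), 39 mm thick, upper face at z = 762 mm, on four round legs of 74 mm diameter, each leg's bounding box inset 57 mm from the nearest pair of top edges, running from z = 0 to the bottom of the top.

B is a door frame. The clear opening is 841 mm wide and 2129 mm high. Two 45 mm wide jambs, 196 mm deep, stand either side of the opening from the floor to the top of the opening. A 82 mm thick head sits across the top of both jambs, spanning the full outside width of the frame.

C is a rectangular picture frame lying in the x–z plane (depth along y). The opening is 511 mm wide (x) by 403 mm tall (z), surrounded by a border 84 mm wide on all four sides. The frame is 29 mm deep and is made of two full-height vertical stiles with two horizontal rails fitted between them.

The door frame is on top of the table, centred. The picture frame is on the floor beside the table on its −x side.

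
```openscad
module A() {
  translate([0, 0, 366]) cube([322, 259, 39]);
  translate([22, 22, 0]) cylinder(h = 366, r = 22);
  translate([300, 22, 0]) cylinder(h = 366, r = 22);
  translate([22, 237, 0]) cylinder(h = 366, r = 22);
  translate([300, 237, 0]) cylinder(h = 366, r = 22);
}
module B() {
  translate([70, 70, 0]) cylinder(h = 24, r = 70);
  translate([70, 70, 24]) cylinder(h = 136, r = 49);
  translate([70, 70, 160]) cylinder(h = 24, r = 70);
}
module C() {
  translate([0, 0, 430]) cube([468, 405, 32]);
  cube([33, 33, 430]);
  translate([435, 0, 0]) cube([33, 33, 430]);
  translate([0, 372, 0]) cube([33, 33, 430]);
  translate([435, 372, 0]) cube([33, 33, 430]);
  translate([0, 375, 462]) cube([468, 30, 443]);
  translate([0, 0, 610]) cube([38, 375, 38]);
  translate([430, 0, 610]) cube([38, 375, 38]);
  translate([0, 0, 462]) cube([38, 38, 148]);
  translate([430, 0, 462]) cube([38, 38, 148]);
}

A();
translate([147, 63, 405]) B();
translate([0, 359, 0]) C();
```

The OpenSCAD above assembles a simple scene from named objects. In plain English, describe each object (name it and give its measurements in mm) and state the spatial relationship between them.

A is a simple wooden stool: a rectangular seat 322 mm (x) by 259 mm (y), 39 mm thick, top face at z = 405 mm, on four round legs, each 44 mm in diameter. The legs rest on z = 0, each leg's axis is inset half a diameter from the nearest pair of seat edges (so the leg's bounding box is flush with the corner).

B is a spool: two coaxial disc flanges of radius 70 mm and thickness 24 mm, joined by a core cylinder of radius 49 mm and height 136 mm. The lower flange rests on z = 0 and the three cylinders share a vertical axis.

C is a chair: 468×405 mm seat, 32 mm thick, top at z = 462 mm, on four 33 mm square corner legs flush with the seat edges. A 30 mm thick backrest slab spans the full seat width, extending 443 mm above the seat top, its back face flush with the seat's +y edge. Two armrests of 38×38 mm section run along each side from the seat's front edge to the front of the backrest, top faces 186 mm above the seat top and outer faces flush with the seat's x-edges; a 38×38 mm post under the front of each armrest stands on the seat at the front corner.

The spool is on top of the stool. The chair is on the floor beside the stool on its +y side.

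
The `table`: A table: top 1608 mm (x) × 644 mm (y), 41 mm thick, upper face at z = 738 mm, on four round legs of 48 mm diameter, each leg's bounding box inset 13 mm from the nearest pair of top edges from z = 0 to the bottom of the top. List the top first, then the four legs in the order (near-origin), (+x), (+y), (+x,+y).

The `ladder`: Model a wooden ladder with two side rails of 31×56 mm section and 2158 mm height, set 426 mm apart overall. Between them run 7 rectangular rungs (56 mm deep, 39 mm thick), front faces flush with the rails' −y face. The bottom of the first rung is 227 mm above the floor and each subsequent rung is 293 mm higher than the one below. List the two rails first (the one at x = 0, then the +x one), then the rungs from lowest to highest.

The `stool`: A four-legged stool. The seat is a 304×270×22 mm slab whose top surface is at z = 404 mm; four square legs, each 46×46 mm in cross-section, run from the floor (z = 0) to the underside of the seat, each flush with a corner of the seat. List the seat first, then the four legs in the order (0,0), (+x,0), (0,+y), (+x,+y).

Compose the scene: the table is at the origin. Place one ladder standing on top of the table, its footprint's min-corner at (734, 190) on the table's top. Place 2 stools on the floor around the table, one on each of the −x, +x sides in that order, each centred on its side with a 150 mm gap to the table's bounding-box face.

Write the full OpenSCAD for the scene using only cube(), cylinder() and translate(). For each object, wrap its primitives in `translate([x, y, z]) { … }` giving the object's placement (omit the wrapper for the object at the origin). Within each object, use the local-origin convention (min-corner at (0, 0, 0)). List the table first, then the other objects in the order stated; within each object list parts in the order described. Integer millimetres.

translate([0, 0, 697]) cube([1608, 644, 41]);
translate([37, 37, 0]) cylinder(h = 697, r = 24);
translate([1571, 37, 0]) cylinder(h = 697, r = 24);
translate([37, 607, 0]) cylinder(h = 697, r = 24);
translate([1571, 607, 0]) cylinder(h = 697, r = 24);
translate([734, 190, 738]) {
  cube([31, 56, 2158]);
  translate([395, 0, 0]) cube([31, 56, 2158]);
  translate([31, 0, 227]) cube([364, 56, 39]);
  translate([31, 0, 520]) cube([364, 56, 39]);
  translate([31, 0, 813]) cube([364, 56, 39]);
  translate([31, 0, 1106]) cube([364, 56, 39]);
  translate([31, 0, 1399]) cube([364, 56, 39]);
  translate([31, 0, 1692]) cube([364, 56, 39]);
  translate([31, 0, 1985]) cube([364, 56, 39]);
}
translate([-454, 187, 0]) {
  translate([0, 0, 382]) cube([304, 270, 22]);
  cube([46, 46, 382]);
  translate([258, 0, 0]) cube([46, 46, 382]);
  translate([0, 224, 0]) cube([46, 46, 382]);
  translate([258, 224, 0]) cube([46, 46, 382]);
}
translate([1758, 187, 0]) {
  translate([0, 0, 382]) cube([304, 270, 22]);
  cube([46, 46, 382]);
  translate([258, 0, 0]) cube([46, 46, 382]);
  translate([0, 224, 0]) cube([46, 46, 382]);
  translate([258, 224, 0]) cube([46, 46, 382]);
}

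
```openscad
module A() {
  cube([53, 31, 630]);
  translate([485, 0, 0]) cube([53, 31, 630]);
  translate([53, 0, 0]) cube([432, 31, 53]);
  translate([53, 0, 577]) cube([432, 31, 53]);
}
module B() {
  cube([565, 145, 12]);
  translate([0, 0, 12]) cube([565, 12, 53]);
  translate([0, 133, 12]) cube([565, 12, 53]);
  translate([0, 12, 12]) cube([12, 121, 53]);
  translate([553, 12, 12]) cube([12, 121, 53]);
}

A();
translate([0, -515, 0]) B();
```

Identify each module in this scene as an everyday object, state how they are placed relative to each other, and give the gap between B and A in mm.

The open box's nearest face is 370 mm from the picture frame's −y face.

A is a picture frame. B is an open box. The open box is on the floor beside the picture frame on its −y side. The gap between the open box and the picture frame is 370 mm.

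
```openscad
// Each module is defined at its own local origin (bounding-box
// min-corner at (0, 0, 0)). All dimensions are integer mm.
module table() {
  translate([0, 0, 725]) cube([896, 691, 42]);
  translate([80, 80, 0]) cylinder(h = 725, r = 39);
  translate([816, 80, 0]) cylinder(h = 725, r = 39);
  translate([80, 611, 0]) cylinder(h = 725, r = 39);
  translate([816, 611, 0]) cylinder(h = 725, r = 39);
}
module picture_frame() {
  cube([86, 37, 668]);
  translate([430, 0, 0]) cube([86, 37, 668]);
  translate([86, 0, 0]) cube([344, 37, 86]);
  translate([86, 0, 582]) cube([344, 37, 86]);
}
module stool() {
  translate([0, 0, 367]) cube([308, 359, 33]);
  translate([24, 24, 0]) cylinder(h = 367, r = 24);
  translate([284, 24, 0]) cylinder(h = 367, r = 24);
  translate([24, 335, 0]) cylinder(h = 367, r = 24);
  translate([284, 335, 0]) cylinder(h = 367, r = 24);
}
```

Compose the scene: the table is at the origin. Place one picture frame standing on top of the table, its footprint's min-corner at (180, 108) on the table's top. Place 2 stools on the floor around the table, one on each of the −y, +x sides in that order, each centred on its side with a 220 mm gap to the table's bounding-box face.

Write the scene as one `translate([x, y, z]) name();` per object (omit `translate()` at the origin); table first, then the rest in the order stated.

table();
translate([180, 108, 767]) picture_frame();
translate([294, -579, 0]) stool();
translate([1116, 166, 0]) stool();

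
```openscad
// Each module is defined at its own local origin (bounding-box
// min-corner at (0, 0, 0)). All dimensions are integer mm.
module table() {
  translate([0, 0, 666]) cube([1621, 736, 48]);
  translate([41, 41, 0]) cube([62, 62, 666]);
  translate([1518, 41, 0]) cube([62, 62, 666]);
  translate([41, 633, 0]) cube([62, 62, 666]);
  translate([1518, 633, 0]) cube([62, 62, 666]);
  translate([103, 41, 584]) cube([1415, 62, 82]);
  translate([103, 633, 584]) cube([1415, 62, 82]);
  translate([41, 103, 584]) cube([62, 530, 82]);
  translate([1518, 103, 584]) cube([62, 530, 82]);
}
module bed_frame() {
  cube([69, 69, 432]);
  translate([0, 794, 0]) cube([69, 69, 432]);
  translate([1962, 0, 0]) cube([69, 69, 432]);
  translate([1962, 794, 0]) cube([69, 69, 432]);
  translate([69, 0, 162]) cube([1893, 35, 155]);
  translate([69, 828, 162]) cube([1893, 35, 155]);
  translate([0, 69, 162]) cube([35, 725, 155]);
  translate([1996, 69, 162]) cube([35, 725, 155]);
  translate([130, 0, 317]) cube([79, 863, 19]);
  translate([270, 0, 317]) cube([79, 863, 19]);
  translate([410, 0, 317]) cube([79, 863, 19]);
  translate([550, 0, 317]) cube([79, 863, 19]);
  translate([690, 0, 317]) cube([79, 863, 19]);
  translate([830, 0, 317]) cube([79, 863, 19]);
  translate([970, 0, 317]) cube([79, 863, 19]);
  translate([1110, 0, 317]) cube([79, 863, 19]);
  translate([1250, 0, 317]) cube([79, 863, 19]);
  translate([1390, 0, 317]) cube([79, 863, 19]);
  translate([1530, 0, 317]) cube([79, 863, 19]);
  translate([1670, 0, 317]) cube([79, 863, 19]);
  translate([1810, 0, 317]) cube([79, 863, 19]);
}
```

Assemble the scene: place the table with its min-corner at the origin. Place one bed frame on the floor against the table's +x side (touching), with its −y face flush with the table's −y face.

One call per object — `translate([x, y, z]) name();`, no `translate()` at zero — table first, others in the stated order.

table();
translate([1621, 0, 0]) bed_frame();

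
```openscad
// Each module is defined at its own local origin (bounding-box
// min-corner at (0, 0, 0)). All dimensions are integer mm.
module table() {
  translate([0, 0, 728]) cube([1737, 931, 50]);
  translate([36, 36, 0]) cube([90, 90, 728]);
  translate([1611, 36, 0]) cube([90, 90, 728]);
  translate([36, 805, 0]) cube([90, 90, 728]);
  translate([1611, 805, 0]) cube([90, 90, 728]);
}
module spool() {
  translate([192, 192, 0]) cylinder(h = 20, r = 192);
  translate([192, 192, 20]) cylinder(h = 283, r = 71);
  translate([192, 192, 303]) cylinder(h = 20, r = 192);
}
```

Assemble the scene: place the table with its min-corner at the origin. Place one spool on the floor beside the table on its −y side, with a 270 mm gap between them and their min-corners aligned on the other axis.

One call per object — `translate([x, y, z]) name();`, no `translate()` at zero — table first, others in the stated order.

table();
translate([0, -654, 0]) spool();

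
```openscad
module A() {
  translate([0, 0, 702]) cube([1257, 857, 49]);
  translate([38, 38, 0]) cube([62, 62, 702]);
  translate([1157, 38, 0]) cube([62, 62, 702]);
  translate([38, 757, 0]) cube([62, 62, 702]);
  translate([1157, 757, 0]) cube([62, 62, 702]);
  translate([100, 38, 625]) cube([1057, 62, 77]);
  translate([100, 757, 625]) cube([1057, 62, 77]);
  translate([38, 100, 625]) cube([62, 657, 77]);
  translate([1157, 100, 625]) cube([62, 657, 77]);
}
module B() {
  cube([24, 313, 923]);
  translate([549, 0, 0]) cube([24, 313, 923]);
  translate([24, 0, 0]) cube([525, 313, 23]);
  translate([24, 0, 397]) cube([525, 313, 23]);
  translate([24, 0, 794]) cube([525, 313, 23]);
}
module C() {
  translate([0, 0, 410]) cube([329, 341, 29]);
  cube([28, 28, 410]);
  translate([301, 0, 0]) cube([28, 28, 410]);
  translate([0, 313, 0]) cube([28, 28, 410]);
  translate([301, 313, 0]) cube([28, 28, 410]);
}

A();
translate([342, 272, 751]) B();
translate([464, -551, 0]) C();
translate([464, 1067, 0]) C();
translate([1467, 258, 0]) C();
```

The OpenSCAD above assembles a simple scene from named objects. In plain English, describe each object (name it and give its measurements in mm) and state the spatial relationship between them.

A is a rectangular dining table. The top is 1257×857×49 mm with its upper surface at z = 751 mm. It stands on four 62×62 mm square legs, each inset 38 mm from the nearest pair of top edges, running from the floor to the underside of the top. Four apron rails, 62 mm thick and 77 mm tall, run between adjacent legs with their top edges flush with the underside of the top and their outer faces flush with the legs' outer faces.

B is an open bookshelf. Two side panels, each 24 mm thick, 313 mm deep and 923 mm tall, stand 573 mm apart (outside-to-outside). Between them sit 3 shelves, each 23 mm thick and 313 mm deep, spanning the full gap between the sides. The bottom shelf rests on the floor (its underside at z = 0) and the clear gap between one shelf's top and the next shelf's underside is 374 mm.

C is a simple wooden stool: a rectangular seat 329 mm (x) by 341 mm (y), 29 mm thick, top face at z = 439 mm, on four square legs, each 28×28 mm in cross-section. The legs rest on z = 0, each flush with a corner of the seat.

The bookshelf is on top of the table, centred. Three stools sit around the table at the −y, +y, +x sides.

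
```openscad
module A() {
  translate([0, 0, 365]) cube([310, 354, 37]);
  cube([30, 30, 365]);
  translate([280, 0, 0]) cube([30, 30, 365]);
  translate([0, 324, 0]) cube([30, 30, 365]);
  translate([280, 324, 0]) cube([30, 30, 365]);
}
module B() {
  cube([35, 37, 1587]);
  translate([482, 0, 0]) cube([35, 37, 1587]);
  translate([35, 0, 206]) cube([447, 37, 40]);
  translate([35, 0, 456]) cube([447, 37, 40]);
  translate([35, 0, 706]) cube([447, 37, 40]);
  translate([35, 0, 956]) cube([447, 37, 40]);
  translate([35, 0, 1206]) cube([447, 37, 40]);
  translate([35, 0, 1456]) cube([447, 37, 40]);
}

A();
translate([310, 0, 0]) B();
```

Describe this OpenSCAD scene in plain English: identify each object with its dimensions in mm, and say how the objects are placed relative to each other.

A is a four-legged stool. The seat is 310×354 mm, 37 mm thick, top at z = 402 mm. It stands on four square legs, each 30×30 mm in cross-section, from z = 0 to the seat underside, each flush with a corner of the seat.

B is a straight ladder. Two 35×37 mm vertical rails, 1587 mm tall, stand 517 mm apart (outside-to-outside) with their front faces coplanar on the −y side. 6 rungs, each 37 mm deep and 40 mm tall, span between the inner faces of the rails, front faces flush with the rails. The lowest rung's underside is at z = 206 mm and rungs are spaced 250 mm apart (underside to underside).

The ladder is against the stool's +x side, with their −y faces flush.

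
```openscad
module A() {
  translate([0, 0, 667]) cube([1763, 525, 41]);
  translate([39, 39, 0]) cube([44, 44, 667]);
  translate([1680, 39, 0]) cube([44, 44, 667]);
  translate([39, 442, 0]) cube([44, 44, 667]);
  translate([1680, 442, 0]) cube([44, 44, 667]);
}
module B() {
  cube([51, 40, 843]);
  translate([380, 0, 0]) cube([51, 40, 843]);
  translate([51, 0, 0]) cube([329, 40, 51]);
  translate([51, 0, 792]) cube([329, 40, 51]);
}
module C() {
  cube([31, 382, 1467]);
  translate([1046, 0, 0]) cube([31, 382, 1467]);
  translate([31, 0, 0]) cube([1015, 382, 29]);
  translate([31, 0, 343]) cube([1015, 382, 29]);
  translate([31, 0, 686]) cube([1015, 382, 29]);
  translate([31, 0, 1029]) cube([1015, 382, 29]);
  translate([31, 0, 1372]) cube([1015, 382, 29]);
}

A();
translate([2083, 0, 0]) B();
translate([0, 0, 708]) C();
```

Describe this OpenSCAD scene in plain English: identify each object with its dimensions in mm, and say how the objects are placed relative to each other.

A is a rectangular dining table. The top is 1763×525×41 mm with its upper surface at z = 708 mm. It stands on four 44×44 mm square legs, each inset 39 mm from the nearest pair of top edges, running from the floor to the underside of the top.

B is a picture frame with a 329×741 mm rectangular opening (x by z) and a uniform 51 mm border on every side. Frame depth is 40 mm along y. It is built from two vertical stiles running the full outside height and two horizontal rails spanning the gap between the stiles.

C is an open bookshelf. Two side panels, each 31 mm thick, 382 mm deep and 1467 mm tall, stand 1077 mm apart (outside-to-outside). Between them sit 5 shelves, each 29 mm thick and 382 mm deep, spanning the full gap between the sides. The bottom shelf rests on the floor (its underside at z = 0) and the clear gap between one shelf's top and the next shelf's underside is 314 mm.

The picture frame is on the floor beside the table on its +x side. The bookshelf is on top of the table.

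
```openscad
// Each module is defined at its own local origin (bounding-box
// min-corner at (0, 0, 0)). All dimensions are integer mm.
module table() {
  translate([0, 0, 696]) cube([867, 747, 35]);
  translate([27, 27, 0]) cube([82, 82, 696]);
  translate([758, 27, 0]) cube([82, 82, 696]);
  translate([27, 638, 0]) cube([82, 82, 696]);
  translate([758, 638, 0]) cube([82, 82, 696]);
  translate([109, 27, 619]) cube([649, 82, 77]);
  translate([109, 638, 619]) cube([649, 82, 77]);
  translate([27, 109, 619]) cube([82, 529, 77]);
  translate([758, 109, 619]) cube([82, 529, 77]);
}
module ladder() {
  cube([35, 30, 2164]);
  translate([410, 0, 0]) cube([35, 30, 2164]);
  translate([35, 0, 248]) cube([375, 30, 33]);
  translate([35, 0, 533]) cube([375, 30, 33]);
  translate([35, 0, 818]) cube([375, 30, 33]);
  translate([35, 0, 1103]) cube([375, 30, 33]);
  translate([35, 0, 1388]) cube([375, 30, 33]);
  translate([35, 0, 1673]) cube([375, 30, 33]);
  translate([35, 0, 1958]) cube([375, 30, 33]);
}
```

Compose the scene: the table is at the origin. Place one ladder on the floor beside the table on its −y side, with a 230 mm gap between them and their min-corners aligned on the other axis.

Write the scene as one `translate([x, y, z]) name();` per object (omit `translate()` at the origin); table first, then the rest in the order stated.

table();
translate([0, -260, 0]) ladder();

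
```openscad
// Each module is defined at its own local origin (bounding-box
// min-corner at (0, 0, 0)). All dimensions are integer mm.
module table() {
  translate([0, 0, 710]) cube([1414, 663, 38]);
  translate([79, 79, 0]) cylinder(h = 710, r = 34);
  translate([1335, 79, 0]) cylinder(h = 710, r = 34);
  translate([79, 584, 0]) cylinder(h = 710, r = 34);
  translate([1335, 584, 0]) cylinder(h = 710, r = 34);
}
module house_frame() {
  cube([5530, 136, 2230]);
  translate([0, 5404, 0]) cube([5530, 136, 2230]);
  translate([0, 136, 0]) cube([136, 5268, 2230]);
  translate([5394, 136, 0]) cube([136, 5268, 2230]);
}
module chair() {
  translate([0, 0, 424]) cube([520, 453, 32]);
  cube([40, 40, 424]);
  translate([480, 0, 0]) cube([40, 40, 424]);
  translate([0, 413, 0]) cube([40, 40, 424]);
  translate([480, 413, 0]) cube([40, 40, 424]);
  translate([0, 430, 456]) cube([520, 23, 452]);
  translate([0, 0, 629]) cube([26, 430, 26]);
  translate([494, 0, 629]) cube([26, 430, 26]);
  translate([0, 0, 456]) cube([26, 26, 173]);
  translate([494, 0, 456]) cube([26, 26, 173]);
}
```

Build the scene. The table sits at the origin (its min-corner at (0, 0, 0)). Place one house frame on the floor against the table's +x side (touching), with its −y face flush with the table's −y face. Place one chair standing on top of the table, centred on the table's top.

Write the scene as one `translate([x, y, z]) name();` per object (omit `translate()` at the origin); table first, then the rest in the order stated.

table();
translate([1414, 0, 0]) house_frame();
translate([447, 105, 748]) chair();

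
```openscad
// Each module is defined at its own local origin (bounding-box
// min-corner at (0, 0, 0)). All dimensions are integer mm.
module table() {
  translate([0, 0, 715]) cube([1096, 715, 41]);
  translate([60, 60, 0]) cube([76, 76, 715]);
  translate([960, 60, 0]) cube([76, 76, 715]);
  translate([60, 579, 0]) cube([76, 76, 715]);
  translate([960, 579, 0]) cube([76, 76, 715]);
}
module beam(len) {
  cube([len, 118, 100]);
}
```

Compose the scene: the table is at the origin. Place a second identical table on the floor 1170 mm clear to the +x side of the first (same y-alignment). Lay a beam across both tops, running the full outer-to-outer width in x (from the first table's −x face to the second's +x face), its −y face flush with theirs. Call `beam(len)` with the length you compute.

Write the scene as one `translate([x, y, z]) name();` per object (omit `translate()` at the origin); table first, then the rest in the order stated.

table();
translate([2266, 0, 0]) table();
translate([0, 0, 756]) beam(3362);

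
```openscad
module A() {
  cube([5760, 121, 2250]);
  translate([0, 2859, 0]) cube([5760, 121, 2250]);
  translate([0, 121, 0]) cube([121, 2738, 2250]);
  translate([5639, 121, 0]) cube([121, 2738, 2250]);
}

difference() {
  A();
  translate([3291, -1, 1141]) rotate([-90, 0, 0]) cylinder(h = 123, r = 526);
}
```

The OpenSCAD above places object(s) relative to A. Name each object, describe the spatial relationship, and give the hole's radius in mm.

A is a house frame. The house frame has a circular hole through its front wall. The hole's radius is 526 mm.

The subtracted cylinder has r = 526 mm.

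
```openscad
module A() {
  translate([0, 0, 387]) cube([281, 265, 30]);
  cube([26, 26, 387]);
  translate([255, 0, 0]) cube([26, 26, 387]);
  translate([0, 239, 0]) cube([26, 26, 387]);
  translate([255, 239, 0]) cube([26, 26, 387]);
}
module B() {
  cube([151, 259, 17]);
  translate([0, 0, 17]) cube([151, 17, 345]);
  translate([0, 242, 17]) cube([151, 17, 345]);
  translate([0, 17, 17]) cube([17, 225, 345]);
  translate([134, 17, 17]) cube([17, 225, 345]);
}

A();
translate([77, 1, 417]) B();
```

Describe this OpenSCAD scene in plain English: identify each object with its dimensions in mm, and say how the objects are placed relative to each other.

A is a four-legged stool. The seat is 281×265 mm, 30 mm thick, top at z = 417 mm. It stands on four square legs, each 26×26 mm in cross-section, from z = 0 to the seat underside, each flush with a corner of the seat.

B is an open-topped rectangular box: outside dimensions 151×259×362 mm, with a uniform wall and base thickness of 17 mm. The base is a full 151×259 slab on the floor; four walls sit on top of the base. The front and back walls (the −y and +y sides) span the full width; the two side walls fit between them.

The open box is on top of the stool.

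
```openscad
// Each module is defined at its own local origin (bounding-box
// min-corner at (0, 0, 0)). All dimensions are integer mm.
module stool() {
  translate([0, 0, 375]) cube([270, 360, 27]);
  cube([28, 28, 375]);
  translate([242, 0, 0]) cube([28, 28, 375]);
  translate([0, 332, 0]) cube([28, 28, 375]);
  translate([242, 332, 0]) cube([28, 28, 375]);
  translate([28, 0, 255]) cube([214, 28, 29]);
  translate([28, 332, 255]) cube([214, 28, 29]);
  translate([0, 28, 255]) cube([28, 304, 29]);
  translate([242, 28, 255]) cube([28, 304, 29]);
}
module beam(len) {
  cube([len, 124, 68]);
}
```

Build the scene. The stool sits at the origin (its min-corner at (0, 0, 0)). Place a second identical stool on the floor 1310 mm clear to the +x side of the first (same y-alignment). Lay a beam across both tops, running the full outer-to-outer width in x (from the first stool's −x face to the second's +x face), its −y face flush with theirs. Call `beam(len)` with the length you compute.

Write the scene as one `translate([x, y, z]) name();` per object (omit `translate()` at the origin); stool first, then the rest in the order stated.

stool();
translate([1580, 0, 0]) stool();
translate([0, 0, 402]) beam(1850);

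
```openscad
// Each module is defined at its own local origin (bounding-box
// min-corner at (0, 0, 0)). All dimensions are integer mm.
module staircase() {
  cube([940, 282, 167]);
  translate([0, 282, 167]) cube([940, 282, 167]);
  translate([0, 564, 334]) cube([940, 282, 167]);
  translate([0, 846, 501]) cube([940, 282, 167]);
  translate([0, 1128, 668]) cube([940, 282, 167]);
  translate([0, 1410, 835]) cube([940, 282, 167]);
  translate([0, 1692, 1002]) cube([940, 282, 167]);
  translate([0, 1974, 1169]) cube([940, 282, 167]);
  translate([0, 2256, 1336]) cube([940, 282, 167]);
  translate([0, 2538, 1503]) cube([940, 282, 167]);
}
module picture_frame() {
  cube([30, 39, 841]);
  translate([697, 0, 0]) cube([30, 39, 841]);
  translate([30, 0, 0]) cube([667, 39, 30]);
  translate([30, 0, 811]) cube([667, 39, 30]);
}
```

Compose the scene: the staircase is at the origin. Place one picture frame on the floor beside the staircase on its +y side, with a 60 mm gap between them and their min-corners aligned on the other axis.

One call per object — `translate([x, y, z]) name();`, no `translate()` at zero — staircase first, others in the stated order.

staircase();
translate([0, 2880, 0]) picture_frame();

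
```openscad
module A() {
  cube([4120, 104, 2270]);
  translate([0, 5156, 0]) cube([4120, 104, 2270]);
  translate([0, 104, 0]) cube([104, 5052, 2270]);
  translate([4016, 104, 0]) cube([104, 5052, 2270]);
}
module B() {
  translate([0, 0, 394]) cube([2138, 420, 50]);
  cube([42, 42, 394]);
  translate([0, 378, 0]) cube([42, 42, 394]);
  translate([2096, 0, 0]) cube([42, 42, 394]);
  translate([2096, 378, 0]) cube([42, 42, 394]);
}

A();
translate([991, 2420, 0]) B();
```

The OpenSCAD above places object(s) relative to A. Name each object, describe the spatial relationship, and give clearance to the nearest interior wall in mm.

Clearances: x = 887, y = 2316; minimum 887 mm.

A is a house frame. B is a bench. The bench sits inside the house frame, centred. The clearance to the nearest interior wall is 887 mm.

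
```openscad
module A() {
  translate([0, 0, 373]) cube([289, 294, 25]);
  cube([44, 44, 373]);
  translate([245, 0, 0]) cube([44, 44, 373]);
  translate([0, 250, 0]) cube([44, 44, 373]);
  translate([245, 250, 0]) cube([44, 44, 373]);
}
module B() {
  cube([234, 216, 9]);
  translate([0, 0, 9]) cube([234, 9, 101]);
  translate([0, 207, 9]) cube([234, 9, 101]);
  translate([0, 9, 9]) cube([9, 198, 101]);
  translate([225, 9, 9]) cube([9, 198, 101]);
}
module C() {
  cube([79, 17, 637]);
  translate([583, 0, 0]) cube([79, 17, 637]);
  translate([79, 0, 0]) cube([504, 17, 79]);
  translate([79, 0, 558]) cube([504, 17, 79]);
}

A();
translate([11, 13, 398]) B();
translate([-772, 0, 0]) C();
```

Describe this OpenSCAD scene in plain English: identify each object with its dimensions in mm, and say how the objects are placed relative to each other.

A is a simple wooden stool: a rectangular seat 289 mm (x) by 294 mm (y), 25 mm thick, top face at z = 398 mm, on four square legs, each 44×44 mm in cross-section. The legs rest on z = 0, each flush with a corner of the seat.

B is an open storage box with external size 234×216×110 mm and wall thickness 9 mm (the base is also 9 mm thick). The base covers the whole footprint; the four walls stand on the base, with the y-facing walls full-width and the x-facing walls fitting between their inner faces.

C is a rectangular picture frame lying in the x–z plane (depth along y). The opening is 504 mm wide (x) by 479 mm tall (z), surrounded by a border 79 mm wide on all four sides. The frame is 17 mm deep and is made of two full-height vertical stiles with two horizontal rails fitted between them.

The open box is on top of the stool. The picture frame is on the floor beside the stool on its −x side.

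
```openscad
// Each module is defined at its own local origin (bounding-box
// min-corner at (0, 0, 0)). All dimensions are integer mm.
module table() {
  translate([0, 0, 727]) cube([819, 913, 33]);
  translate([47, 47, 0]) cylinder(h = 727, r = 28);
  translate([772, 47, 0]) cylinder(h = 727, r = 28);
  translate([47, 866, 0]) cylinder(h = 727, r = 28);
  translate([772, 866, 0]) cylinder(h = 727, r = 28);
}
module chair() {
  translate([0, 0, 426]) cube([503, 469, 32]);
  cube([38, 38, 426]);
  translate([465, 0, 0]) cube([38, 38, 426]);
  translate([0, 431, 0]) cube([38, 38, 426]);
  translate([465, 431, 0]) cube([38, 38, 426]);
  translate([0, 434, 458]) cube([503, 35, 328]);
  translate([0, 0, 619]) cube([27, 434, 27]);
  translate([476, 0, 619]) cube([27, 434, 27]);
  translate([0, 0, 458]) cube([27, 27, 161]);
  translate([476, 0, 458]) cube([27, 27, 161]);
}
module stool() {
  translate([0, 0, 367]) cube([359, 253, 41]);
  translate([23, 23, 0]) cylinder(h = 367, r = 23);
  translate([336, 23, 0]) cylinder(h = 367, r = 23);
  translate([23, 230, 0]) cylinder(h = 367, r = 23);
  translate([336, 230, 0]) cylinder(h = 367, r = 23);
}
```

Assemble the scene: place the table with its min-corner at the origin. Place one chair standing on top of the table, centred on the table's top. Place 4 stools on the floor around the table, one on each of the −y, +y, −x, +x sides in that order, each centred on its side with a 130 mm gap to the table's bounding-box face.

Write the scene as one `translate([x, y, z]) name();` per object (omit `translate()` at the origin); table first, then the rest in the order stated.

table();
translate([158, 222, 760]) chair();
translate([230, -383, 0]) stool();
translate([230, 1043, 0]) stool();
translate([-489, 330, 0]) stool();
translate([949, 330, 0]) stool();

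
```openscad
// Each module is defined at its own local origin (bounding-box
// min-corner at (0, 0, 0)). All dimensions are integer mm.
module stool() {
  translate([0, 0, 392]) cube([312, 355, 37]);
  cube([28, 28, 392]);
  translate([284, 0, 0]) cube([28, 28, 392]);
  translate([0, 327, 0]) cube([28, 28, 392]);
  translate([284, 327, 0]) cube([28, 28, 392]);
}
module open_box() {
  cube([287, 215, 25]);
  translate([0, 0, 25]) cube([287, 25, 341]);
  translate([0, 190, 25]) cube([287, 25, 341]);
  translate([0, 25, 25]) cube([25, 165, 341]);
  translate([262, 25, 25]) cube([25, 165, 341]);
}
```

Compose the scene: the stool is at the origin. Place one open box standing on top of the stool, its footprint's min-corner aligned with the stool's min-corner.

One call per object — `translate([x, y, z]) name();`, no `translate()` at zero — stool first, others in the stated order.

stool();
translate([0, 0, 429]) open_box();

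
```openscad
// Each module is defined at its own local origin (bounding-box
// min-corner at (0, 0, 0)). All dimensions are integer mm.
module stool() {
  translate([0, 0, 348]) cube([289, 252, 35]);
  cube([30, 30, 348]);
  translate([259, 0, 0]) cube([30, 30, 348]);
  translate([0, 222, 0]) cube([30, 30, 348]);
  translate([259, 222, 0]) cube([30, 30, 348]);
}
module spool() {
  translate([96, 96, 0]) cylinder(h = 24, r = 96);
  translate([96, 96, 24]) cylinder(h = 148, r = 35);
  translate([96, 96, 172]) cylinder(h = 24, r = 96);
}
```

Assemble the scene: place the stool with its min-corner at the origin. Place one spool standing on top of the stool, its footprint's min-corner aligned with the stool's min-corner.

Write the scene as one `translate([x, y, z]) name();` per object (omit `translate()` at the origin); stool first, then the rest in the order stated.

stool();
translate([0, 0, 383]) spool();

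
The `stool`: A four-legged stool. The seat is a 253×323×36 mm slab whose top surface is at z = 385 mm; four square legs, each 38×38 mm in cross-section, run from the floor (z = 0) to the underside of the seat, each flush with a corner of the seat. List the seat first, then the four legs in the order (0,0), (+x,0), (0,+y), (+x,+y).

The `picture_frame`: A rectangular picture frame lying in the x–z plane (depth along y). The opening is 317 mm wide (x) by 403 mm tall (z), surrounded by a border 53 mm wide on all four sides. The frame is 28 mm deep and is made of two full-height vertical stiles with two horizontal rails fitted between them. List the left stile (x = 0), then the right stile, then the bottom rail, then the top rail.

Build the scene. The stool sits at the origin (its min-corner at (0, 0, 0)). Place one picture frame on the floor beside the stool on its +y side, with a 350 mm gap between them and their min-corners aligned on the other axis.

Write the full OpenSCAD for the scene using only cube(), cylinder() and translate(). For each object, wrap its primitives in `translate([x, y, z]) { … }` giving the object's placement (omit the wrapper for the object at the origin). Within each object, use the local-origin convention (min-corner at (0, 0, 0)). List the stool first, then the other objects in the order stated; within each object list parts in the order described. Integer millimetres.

translate([0, 0, 349]) cube([253, 323, 36]);
cube([38, 38, 349]);
translate([215, 0, 0]) cube([38, 38, 349]);
translate([0, 285, 0]) cube([38, 38, 349]);
translate([215, 285, 0]) cube([38, 38, 349]);
translate([0, 673, 0]) {
  cube([53, 28, 509]);
  translate([370, 0, 0]) cube([53, 28, 509]);
  translate([53, 0, 0]) cube([317, 28, 53]);
  translate([53, 0, 456]) cube([317, 28, 53]);
}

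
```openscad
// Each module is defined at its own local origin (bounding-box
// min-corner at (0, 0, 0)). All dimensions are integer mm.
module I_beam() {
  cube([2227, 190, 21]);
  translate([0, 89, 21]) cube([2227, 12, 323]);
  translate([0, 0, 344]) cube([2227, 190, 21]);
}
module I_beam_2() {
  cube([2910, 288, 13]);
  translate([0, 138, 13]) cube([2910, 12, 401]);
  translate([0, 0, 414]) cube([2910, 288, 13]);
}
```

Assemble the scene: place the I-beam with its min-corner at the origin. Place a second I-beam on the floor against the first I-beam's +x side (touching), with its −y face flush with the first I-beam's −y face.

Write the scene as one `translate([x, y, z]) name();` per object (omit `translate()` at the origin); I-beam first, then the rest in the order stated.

I_beam();
translate([2227, 0, 0]) I_beam_2();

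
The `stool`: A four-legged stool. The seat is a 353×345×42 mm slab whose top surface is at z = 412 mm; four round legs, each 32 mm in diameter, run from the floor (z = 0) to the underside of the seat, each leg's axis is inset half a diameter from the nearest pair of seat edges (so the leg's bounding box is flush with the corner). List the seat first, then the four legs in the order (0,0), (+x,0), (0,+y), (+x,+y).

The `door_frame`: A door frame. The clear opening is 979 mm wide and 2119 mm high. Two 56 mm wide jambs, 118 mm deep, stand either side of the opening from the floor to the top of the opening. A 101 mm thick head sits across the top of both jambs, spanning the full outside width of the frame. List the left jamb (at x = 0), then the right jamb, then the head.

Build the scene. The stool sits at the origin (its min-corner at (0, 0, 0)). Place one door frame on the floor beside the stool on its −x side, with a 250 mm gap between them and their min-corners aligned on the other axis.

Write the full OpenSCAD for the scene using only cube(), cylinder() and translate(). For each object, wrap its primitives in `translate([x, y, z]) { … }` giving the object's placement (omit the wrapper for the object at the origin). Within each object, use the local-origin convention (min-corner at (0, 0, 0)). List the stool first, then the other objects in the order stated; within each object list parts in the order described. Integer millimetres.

translate([0, 0, 370]) cube([353, 345, 42]);
translate([16, 16, 0]) cylinder(h = 370, r = 16);
translate([337, 16, 0]) cylinder(h = 370, r = 16);
translate([16, 329, 0]) cylinder(h = 370, r = 16);
translate([337, 329, 0]) cylinder(h = 370, r = 16);
translate([-1341, 0, 0]) {
  cube([56, 118, 2119]);
  translate([1035, 0, 0]) cube([56, 118, 2119]);
  translate([0, 0, 2119]) cube([1091, 118, 101]);
}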